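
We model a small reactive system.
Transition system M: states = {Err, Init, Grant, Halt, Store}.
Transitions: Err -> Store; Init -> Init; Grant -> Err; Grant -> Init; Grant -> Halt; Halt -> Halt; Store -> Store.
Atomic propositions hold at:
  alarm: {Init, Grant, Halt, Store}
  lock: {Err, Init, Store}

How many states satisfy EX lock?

4

Sat(EX lock) = {s : some successor in {Err, Init, Store}} = {Err, Init, Grant, Store}
|Sat(EX lock)| = |{Err, Init, Grant, Store}| = 4.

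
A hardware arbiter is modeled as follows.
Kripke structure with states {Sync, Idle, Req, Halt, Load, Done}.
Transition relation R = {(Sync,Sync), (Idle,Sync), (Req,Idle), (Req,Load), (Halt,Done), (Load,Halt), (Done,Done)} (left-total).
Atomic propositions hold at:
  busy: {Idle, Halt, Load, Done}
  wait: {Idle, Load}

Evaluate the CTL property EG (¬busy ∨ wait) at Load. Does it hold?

Sat(¬busy) = {Sync, Req}
Sat(¬busy ∨ wait) = {Sync, Idle, Req, Load}
EG (¬busy ∨ wait): greatest fixpoint, start Z0 = {Sync, Idle, Req, Load}, keep only states in Sat with some successor in Z. Z1 = {Sync, Idle, Req}; fixed.
Sat(EG (¬busy ∨ wait)) = {Sync, Idle, Req}
Load ∉ Sat(EG (¬busy ∨ wait)) = {Sync, Idle, Req}, so the formula does not hold at Load.

No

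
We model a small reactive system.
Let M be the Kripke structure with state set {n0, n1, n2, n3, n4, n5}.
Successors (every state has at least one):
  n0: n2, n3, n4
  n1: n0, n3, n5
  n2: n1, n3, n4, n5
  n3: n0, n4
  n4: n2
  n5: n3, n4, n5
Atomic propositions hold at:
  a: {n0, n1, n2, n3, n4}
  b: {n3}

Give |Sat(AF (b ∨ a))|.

Sat(b ∨ a) = {n0, n1, n2, n3, n4}
AF (b ∨ a): least fixpoint, start Z0 = {n0, n1, n2, n3, n4}, add states with every successor in Z. Already a fixed point.
Sat(AF (b ∨ a)) = {n0, n1, n2, n3, n4}
|Sat(AF (b ∨ a))| = |{n0, n1, n2, n3, n4}| = 5.

5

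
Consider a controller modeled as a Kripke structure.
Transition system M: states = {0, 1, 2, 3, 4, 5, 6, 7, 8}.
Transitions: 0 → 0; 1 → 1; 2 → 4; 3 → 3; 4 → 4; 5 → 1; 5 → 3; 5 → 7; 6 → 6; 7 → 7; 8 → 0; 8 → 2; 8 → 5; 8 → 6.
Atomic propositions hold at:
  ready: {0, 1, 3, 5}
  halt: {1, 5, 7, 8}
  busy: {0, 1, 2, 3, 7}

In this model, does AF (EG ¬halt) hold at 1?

No

Sat(¬halt) = {0, 2, 3, 4, 6}
EG ¬halt: greatest fixpoint, start Z0 = {0, 2, 3, 4, 6}, keep only states in Sat with some successor in Z. Already a fixed point.
Sat(EG ¬halt) = {0, 2, 3, 4, 6}
AF (EG ¬halt): least fixpoint, start Z0 = {0, 2, 3, 4, 6}, add states with every successor in Z. Already a fixed point.
Sat(AF (EG ¬halt)) = {0, 2, 3, 4, 6}
1 ∉ Sat(AF (EG ¬halt)) = {0, 2, 3, 4, 6}, so the formula does not hold at 1.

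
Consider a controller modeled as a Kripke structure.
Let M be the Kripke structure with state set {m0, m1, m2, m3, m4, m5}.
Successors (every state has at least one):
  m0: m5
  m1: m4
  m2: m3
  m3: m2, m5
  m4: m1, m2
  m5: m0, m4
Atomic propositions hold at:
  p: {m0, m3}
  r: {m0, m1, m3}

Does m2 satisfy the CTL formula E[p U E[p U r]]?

E[p U r]: least fixpoint, start Z0 = Sat(r) = {m0, m1, m3}, add states in Sat(p) with some successor in Z. Already a fixed point.
Sat(E[p U r]) = {m0, m1, m3}
E[p U E[p U r]]: least fixpoint, start Z0 = Sat(E[p U r]) = {m0, m1, m3}, add states in Sat(p) with some successor in Z. Already a fixed point.
Sat(E[p U E[p U r]]) = {m0, m1, m3}
m2 ∉ Sat(E[p U E[p U r]]) = {m0, m1, m3}, so the formula does not hold at m2.

No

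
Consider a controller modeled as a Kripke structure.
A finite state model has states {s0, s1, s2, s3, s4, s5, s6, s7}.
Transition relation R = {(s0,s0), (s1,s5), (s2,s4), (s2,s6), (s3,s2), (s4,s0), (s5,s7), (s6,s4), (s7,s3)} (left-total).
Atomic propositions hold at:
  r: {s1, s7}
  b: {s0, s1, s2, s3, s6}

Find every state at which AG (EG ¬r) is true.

{s0, s2, s3, s4, s6}

Sat(¬r) = {s0, s2, s3, s4, s5, s6}
EG ¬r: greatest fixpoint, start Z0 = {s0, s2, s3, s4, s5, s6}, keep only states in Sat with some successor in Z. Z1 = {s0, s2, s3, s4, s6}; fixed.
Sat(EG ¬r) = {s0, s2, s3, s4, s6}
AG (EG ¬r): greatest fixpoint, start Z0 = {s0, s2, s3, s4, s6}, keep only states in Sat with every successor in Z. Already a fixed point.
Sat(AG (EG ¬r)) = {s0, s2, s3, s4, s6}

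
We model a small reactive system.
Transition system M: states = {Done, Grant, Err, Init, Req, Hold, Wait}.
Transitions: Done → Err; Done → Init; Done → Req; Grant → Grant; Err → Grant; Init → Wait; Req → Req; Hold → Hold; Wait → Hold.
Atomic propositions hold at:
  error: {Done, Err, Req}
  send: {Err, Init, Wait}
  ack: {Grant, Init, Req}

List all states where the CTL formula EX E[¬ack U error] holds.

{Done, Req}

Sat(¬ack) = {Done, Err, Hold, Wait}
E[¬ack U error]: least fixpoint, start Z0 = Sat(error) = {Done, Err, Req}, add states in Sat(¬ack) with some successor in Z. Already a fixed point.
Sat(E[¬ack U error]) = {Done, Err, Req}
Sat(EX E[¬ack U error]) = {s : some successor in {Done, Err, Req}} = {Done, Req}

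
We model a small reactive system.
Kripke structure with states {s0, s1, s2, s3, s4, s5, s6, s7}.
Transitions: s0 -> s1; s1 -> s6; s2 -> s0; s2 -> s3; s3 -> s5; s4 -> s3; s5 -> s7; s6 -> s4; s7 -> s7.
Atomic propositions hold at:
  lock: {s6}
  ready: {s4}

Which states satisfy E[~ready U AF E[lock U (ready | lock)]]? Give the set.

Sat(~ready) = {s0, s1, s2, s3, s5, s6, s7}
Sat(ready | lock) = {s4, s6}
E[lock U (ready | lock)]: least fixpoint, start Z0 = Sat((ready | lock)) = {s4, s6}, add states in Sat(lock) with some successor in Z. Already a fixed point.
Sat(E[lock U (ready | lock)]) = {s4, s6}
AF E[lock U (ready | lock)]: least fixpoint, start Z0 = {s4, s6}, add states with every successor in Z. Z1 = {s1, s4, s6}; Z2 = {s0, s1, s4, s6}; fixed.
Sat(AF E[lock U (ready | lock)]) = {s0, s1, s4, s6}
E[~ready U AF E[lock U (ready | lock)]]: least fixpoint, start Z0 = Sat(AF E[lock U (ready | lock)]) = {s0, s1, s4, s6}, add states in Sat(~ready) with some successor in Z. Z1 = {s0, s1, s2, s4, s6}; fixed.
Sat(E[~ready U AF E[lock U (ready | lock)]]) = {s0, s1, s2, s4, s6}

{s0, s1, s2, s4, s6}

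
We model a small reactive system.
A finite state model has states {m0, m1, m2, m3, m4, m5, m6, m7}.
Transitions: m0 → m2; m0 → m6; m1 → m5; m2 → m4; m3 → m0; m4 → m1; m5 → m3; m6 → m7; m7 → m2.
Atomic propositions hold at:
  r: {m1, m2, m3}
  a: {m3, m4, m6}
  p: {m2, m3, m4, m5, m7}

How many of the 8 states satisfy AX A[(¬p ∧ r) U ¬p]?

Sat(¬p) = {m0, m1, m6}
Sat(¬p ∧ r) = {m1}
A[(¬p ∧ r) U ¬p]: least fixpoint, start Z0 = Sat(¬p) = {m0, m1, m6}, add states in Sat(¬p ∧ r) with every successor in Z. Already a fixed point.
Sat(A[(¬p ∧ r) U ¬p]) = {m0, m1, m6}
Sat(AX A[(¬p ∧ r) U ¬p]) = {s : every successor in {m0, m1, m6}} = {m3, m4}
|Sat(AX A[(¬p ∧ r) U ¬p])| = |{m3, m4}| = 2.

2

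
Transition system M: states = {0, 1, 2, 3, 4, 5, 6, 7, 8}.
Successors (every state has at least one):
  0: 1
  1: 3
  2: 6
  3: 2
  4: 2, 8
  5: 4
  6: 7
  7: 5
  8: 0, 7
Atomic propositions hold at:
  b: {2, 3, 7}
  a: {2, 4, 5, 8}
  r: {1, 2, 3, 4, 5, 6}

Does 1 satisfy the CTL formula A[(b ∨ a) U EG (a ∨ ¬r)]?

Sat(b ∨ a) = {2, 3, 4, 5, 7, 8}
Sat(¬r) = {0, 7, 8}
Sat(a ∨ ¬r) = {0, 2, 4, 5, 7, 8}
EG (a ∨ ¬r): greatest fixpoint, start Z0 = {0, 2, 4, 5, 7, 8}, keep only states in Sat with some successor in Z. Z1 = {4, 5, 7, 8}; fixed.
Sat(EG (a ∨ ¬r)) = {4, 5, 7, 8}
A[(b ∨ a) U EG (a ∨ ¬r)]: least fixpoint, start Z0 = Sat(EG (a ∨ ¬r)) = {4, 5, 7, 8}, add states in Sat(b ∨ a) with every successor in Z. Already a fixed point.
Sat(A[(b ∨ a) U EG (a ∨ ¬r)]) = {4, 5, 7, 8}
1 ∉ Sat(A[(b ∨ a) U EG (a ∨ ¬r)]) = {4, 5, 7, 8}, so the formula does not hold at 1.

No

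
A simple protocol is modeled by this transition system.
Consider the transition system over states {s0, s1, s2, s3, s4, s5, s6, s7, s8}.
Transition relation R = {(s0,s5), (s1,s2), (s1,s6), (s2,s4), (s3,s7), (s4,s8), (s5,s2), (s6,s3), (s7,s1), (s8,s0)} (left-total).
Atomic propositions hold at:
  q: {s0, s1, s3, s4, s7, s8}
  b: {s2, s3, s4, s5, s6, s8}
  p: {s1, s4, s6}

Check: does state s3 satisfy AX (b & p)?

No

Sat(b & p) = {s4, s6}
Sat(AX (b & p)) = {s : every successor in {s4, s6}} = {s2}
s3 ∉ Sat(AX (b & p)) = {s2}, so the formula does not hold at s3.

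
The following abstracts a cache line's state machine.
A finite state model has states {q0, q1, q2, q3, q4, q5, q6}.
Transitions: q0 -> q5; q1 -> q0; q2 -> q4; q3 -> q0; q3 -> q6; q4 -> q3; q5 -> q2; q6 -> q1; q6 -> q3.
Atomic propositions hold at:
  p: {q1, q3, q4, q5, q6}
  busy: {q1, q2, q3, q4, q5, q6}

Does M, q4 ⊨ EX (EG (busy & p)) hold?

Yes

Sat(busy & p) = {q1, q3, q4, q5, q6}
EG (busy & p): greatest fixpoint, start Z0 = {q1, q3, q4, q5, q6}, keep only states in Sat with some successor in Z. Z1 = {q3, q4, q6}; fixed.
Sat(EG (busy & p)) = {q3, q4, q6}
Sat(EX (EG (busy & p))) = {s : some successor in {q3, q4, q6}} = {q2, q3, q4, q6}
q4 ∈ Sat(EX (EG (busy & p))) = {q2, q3, q4, q6}, so the formula holds at q4.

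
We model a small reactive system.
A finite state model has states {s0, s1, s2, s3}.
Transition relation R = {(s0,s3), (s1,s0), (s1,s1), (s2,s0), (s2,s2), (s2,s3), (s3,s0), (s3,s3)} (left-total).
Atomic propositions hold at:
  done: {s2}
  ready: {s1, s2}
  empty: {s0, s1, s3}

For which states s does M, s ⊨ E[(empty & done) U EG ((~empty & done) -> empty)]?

{s0, s1, s3}

Sat(empty & done) = ∅
Sat(~empty) = {s2}
Sat(~empty & done) = {s2}
Sat((~empty & done) -> empty) = {s0, s1, s3}
EG ((~empty & done) -> empty): greatest fixpoint, start Z0 = {s0, s1, s3}, keep only states in Sat with some successor in Z. Already a fixed point.
Sat(EG ((~empty & done) -> empty)) = {s0, s1, s3}
E[(empty & done) U EG ((~empty & done) -> empty)]: least fixpoint, start Z0 = Sat(EG ((~empty & done) -> empty)) = {s0, s1, s3}, add states in Sat(empty & done) with some successor in Z. Already a fixed point.
Sat(E[(empty & done) U EG ((~empty & done) -> empty)]) = {s0, s1, s3}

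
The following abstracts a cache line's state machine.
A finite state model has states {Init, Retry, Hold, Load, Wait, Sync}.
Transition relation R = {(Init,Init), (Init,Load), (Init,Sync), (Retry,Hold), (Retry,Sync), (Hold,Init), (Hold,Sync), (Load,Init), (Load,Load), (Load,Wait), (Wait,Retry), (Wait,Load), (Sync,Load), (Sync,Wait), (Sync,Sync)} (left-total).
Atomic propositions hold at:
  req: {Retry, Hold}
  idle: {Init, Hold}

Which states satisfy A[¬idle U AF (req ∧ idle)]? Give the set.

Sat(¬idle) = {Retry, Load, Wait, Sync}
Sat(req ∧ idle) = {Hold}
AF (req ∧ idle): least fixpoint, start Z0 = {Hold}, add states with every successor in Z. Already a fixed point.
Sat(AF (req ∧ idle)) = {Hold}
A[¬idle U AF (req ∧ idle)]: least fixpoint, start Z0 = Sat(AF (req ∧ idle)) = {Hold}, add states in Sat(¬idle) with every successor in Z. Already a fixed point.
Sat(A[¬idle U AF (req ∧ idle)]) = {Hold}

{Hold}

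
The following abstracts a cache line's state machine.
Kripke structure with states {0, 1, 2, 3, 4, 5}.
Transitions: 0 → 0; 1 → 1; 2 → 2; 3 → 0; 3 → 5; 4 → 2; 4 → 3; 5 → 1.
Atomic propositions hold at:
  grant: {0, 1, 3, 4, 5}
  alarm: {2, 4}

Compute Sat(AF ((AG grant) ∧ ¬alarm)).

{0, 1, 3, 5}

AG grant: greatest fixpoint, start Z0 = {0, 1, 3, 4, 5}, keep only states in Sat with every successor in Z. Z1 = {0, 1, 3, 5}; fixed.
Sat(AG grant) = {0, 1, 3, 5}
Sat(¬alarm) = {0, 1, 3, 5}
Sat((AG grant) ∧ ¬alarm) = {0, 1, 3, 5}
AF ((AG grant) ∧ ¬alarm): least fixpoint, start Z0 = {0, 1, 3, 5}, add states with every successor in Z. Already a fixed point.
Sat(AF ((AG grant) ∧ ¬alarm)) = {0, 1, 3, 5}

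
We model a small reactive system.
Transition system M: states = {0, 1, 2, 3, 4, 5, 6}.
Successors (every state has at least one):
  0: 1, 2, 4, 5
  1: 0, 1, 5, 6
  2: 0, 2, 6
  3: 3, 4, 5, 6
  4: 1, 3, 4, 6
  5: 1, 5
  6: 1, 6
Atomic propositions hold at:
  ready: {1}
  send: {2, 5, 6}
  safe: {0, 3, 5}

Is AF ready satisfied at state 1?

AF ready: least fixpoint, start Z0 = {1}, add states with every successor in Z. Already a fixed point.
Sat(AF ready) = {1}
1 ∈ Sat(AF ready) = {1}, so the formula holds at 1.

Yes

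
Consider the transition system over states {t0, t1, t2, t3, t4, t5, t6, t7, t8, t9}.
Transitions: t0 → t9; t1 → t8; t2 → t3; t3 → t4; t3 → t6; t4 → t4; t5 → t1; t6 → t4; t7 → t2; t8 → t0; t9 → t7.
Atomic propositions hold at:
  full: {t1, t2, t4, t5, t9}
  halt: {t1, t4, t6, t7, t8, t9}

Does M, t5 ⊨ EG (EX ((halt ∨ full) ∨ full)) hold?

Sat(halt ∨ full) = {t1, t2, t4, t5, t6, t7, t8, t9}
Sat((halt ∨ full) ∨ full) = {t1, t2, t4, t5, t6, t7, t8, t9}
Sat(EX ((halt ∨ full) ∨ full)) = {s : some successor in {t1, t2, t4, t5, t6, t7, t8, t9}} = {t0, t1, t3, t4, t5, t6, t7, t9}
EG (EX ((halt ∨ full) ∨ full)): greatest fixpoint, start Z0 = {t0, t1, t3, t4, t5, t6, t7, t9}, keep only states in Sat with some successor in Z. Z1 = {t0, t3, t4, t5, t6, t9}; Z2 = {t0, t3, t4, t6}; Z3 = {t3, t4, t6}; fixed.
Sat(EG (EX ((halt ∨ full) ∨ full))) = {t3, t4, t6}
t5 ∉ Sat(EG (EX ((halt ∨ full) ∨ full))) = {t3, t4, t6}, so the formula does not hold at t5.

No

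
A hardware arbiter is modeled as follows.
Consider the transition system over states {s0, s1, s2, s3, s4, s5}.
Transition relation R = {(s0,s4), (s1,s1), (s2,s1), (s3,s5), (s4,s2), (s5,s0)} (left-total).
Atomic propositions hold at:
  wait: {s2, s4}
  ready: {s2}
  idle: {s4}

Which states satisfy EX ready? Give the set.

Sat(EX ready) = {s : some successor in {s2}} = {s4}

{s4}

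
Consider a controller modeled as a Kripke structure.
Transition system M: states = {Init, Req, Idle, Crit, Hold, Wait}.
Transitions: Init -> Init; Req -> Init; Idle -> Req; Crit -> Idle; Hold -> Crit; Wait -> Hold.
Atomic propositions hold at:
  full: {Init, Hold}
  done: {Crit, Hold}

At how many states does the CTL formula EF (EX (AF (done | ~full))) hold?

Sat(~full) = {Req, Idle, Crit, Wait}
Sat(done | ~full) = {Req, Idle, Crit, Hold, Wait}
AF (done | ~full): least fixpoint, start Z0 = {Req, Idle, Crit, Hold, Wait}, add states with every successor in Z. Already a fixed point.
Sat(AF (done | ~full)) = {Req, Idle, Crit, Hold, Wait}
Sat(EX (AF (done | ~full))) = {s : some successor in {Req, Idle, Crit, Hold, Wait}} = {Idle, Crit, Hold, Wait}
EF (EX (AF (done | ~full))): least fixpoint, start Z0 = {Idle, Crit, Hold, Wait}, add states with some successor in Z. Already a fixed point.
Sat(EF (EX (AF (done | ~full)))) = {Idle, Crit, Hold, Wait}
|Sat(EF (EX (AF (done | ~full))))| = |{Idle, Crit, Hold, Wait}| = 4.

4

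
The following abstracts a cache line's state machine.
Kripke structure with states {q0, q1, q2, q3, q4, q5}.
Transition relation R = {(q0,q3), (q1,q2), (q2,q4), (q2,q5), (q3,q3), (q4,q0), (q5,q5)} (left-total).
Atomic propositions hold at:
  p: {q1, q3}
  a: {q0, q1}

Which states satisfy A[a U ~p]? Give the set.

Sat(~p) = {q0, q2, q4, q5}
A[a U ~p]: least fixpoint, start Z0 = Sat(~p) = {q0, q2, q4, q5}, add states in Sat(a) with every successor in Z. Z1 = {q0, q1, q2, q4, q5}; fixed.
Sat(A[a U ~p]) = {q0, q1, q2, q4, q5}

{q0, q1, q2, q4, q5}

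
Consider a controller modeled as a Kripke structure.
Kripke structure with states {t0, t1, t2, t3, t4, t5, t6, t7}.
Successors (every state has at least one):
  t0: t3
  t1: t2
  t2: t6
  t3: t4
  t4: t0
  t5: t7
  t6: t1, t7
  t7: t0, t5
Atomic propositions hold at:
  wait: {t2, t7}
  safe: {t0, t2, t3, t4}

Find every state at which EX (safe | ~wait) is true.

{t0, t1, t2, t3, t4, t6, t7}

Sat(~wait) = {t0, t1, t3, t4, t5, t6}
Sat(safe | ~wait) = {t0, t1, t2, t3, t4, t5, t6}
Sat(EX (safe | ~wait)) = {s : some successor in {t0, t1, t2, t3, t4, t5, t6}} = {t0, t1, t2, t3, t4, t6, t7}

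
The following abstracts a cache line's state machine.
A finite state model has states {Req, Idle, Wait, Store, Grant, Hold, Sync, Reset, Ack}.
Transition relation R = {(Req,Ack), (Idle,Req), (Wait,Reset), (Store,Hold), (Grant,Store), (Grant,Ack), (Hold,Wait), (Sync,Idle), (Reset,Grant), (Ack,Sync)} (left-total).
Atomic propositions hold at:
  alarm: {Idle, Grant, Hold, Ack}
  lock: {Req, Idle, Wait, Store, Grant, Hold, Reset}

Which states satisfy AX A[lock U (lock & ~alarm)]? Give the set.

{Idle, Wait, Store, Hold, Sync}

Sat(~alarm) = {Req, Wait, Store, Sync, Reset}
Sat(lock & ~alarm) = {Req, Wait, Store, Reset}
A[lock U (lock & ~alarm)]: least fixpoint, start Z0 = Sat((lock & ~alarm)) = {Req, Wait, Store, Reset}, add states in Sat(lock) with every successor in Z. Z1 = {Req, Idle, Wait, Store, Hold, Reset}; fixed.
Sat(A[lock U (lock & ~alarm)]) = {Req, Idle, Wait, Store, Hold, Reset}
Sat(AX A[lock U (lock & ~alarm)]) = {s : every successor in {Req, Idle, Wait, Store, Hold, Reset}} = {Idle, Wait, Store, Hold, Sync}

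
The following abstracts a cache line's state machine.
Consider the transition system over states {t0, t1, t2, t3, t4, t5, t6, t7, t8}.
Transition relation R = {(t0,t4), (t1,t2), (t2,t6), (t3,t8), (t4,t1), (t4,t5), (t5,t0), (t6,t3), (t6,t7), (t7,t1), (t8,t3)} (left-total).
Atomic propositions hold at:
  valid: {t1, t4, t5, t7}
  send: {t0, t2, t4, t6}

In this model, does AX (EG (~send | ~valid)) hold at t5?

Sat(~send) = {t1, t3, t5, t7, t8}
Sat(~valid) = {t0, t2, t3, t6, t8}
Sat(~send | ~valid) = {t0, t1, t2, t3, t5, t6, t7, t8}
EG (~send | ~valid): greatest fixpoint, start Z0 = {t0, t1, t2, t3, t5, t6, t7, t8}, keep only states in Sat with some successor in Z. Z1 = {t1, t2, t3, t5, t6, t7, t8}; Z2 = {t1, t2, t3, t6, t7, t8}; fixed.
Sat(EG (~send | ~valid)) = {t1, t2, t3, t6, t7, t8}
Sat(AX (EG (~send | ~valid))) = {s : every successor in {t1, t2, t3, t6, t7, t8}} = {t1, t2, t3, t6, t7, t8}
t5 ∉ Sat(AX (EG (~send | ~valid))) = {t1, t2, t3, t6, t7, t8}, so the formula does not hold at t5.

No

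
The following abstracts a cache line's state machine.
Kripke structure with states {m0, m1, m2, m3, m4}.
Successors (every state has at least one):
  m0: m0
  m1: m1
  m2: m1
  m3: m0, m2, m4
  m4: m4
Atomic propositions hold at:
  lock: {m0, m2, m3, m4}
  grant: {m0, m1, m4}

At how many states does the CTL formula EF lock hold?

4

EF lock: least fixpoint, start Z0 = {m0, m2, m3, m4}, add states with some successor in Z. Already a fixed point.
Sat(EF lock) = {m0, m2, m3, m4}
|Sat(EF lock)| = |{m0, m2, m3, m4}| = 4.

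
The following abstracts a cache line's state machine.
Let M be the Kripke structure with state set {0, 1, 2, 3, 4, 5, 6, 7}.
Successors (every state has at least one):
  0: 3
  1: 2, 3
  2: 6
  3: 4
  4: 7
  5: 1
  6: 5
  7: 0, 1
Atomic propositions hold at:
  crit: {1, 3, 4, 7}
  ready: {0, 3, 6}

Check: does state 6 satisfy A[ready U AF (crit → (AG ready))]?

AG ready: greatest fixpoint, start Z0 = {0, 3, 6}, keep only states in Sat with every successor in Z. Z1 = {0}; Z2 = ∅; fixed.
Sat(AG ready) = ∅
Sat(crit → (AG ready)) = {0, 2, 5, 6}
AF (crit → (AG ready)): least fixpoint, start Z0 = {0, 2, 5, 6}, add states with every successor in Z. Already a fixed point.
Sat(AF (crit → (AG ready))) = {0, 2, 5, 6}
A[ready U AF (crit → (AG ready))]: least fixpoint, start Z0 = Sat(AF (crit → (AG ready))) = {0, 2, 5, 6}, add states in Sat(ready) with every successor in Z. Already a fixed point.
Sat(A[ready U AF (crit → (AG ready))]) = {0, 2, 5, 6}
6 ∈ Sat(A[ready U AF (crit → (AG ready))]) = {0, 2, 5, 6}, so the formula holds at 6.

Yes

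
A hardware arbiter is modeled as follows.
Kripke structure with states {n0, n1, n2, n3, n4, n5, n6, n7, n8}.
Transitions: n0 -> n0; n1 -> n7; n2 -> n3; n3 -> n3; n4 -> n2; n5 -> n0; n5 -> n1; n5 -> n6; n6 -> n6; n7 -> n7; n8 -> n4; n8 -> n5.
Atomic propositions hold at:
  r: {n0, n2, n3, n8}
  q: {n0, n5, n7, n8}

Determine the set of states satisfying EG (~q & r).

{n2, n3}

Sat(~q) = {n1, n2, n3, n4, n6}
Sat(~q & r) = {n2, n3}
EG (~q & r): greatest fixpoint, start Z0 = {n2, n3}, keep only states in Sat with some successor in Z. Already a fixed point.
Sat(EG (~q & r)) = {n2, n3}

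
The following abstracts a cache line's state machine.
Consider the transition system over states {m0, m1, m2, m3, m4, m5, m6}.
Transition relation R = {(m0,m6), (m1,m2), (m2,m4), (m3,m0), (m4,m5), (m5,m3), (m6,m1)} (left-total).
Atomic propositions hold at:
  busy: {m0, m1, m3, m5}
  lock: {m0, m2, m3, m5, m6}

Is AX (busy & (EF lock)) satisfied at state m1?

EF lock: least fixpoint, start Z0 = {m0, m2, m3, m5, m6}, add states with some successor in Z. Z1 = {m0, m1, m2, m3, m4, m5, m6}; fixed.
Sat(EF lock) = {m0, m1, m2, m3, m4, m5, m6}
Sat(busy & (EF lock)) = {m0, m1, m3, m5}
Sat(AX (busy & (EF lock))) = {s : every successor in {m0, m1, m3, m5}} = {m3, m4, m5, m6}
m1 ∉ Sat(AX (busy & (EF lock))) = {m3, m4, m5, m6}, so the formula does not hold at m1.

No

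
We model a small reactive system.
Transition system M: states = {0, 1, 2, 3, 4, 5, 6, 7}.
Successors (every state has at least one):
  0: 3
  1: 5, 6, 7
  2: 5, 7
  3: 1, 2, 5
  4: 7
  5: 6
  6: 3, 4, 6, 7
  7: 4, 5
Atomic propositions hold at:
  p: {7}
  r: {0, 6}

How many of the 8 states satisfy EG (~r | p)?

Sat(~r) = {1, 2, 3, 4, 5, 7}
Sat(~r | p) = {1, 2, 3, 4, 5, 7}
EG (~r | p): greatest fixpoint, start Z0 = {1, 2, 3, 4, 5, 7}, keep only states in Sat with some successor in Z. Z1 = {1, 2, 3, 4, 7}; fixed.
Sat(EG (~r | p)) = {1, 2, 3, 4, 7}
|Sat(EG (~r | p))| = |{1, 2, 3, 4, 7}| = 5.

5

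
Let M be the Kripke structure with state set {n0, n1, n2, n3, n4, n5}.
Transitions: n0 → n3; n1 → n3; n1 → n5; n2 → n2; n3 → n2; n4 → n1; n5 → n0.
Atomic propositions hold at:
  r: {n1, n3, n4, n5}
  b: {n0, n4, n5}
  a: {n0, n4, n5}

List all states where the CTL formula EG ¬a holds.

Sat(¬a) = {n1, n2, n3}
EG ¬a: greatest fixpoint, start Z0 = {n1, n2, n3}, keep only states in Sat with some successor in Z. Already a fixed point.
Sat(EG ¬a) = {n1, n2, n3}

{n1, n2, n3}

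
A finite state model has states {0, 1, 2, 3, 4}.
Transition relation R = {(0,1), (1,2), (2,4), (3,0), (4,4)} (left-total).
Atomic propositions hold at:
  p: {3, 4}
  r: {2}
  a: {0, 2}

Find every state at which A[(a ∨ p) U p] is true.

{2, 3, 4}

Sat(a ∨ p) = {0, 2, 3, 4}
A[(a ∨ p) U p]: least fixpoint, start Z0 = Sat(p) = {3, 4}, add states in Sat(a ∨ p) with every successor in Z. Z1 = {2, 3, 4}; fixed.
Sat(A[(a ∨ p) U p]) = {2, 3, 4}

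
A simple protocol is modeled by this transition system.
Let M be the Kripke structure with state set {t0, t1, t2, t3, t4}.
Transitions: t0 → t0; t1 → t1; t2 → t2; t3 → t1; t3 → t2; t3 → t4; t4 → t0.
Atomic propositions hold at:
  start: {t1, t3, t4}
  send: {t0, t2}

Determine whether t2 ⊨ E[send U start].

No

E[send U start]: least fixpoint, start Z0 = Sat(start) = {t1, t3, t4}, add states in Sat(send) with some successor in Z. Already a fixed point.
Sat(E[send U start]) = {t1, t3, t4}
t2 ∉ Sat(E[send U start]) = {t1, t3, t4}, so the formula does not hold at t2.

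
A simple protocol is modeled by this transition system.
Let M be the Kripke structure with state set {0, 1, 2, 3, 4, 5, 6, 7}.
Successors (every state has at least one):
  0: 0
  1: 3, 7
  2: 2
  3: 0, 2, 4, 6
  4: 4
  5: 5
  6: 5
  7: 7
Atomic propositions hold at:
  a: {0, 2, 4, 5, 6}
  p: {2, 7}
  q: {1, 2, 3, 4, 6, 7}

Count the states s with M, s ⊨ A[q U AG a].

6

AG a: greatest fixpoint, start Z0 = {0, 2, 4, 5, 6}, keep only states in Sat with every successor in Z. Already a fixed point.
Sat(AG a) = {0, 2, 4, 5, 6}
A[q U AG a]: least fixpoint, start Z0 = Sat(AG a) = {0, 2, 4, 5, 6}, add states in Sat(q) with every successor in Z. Z1 = {0, 2, 3, 4, 5, 6}; fixed.
Sat(A[q U AG a]) = {0, 2, 3, 4, 5, 6}
|Sat(A[q U AG a])| = |{0, 2, 3, 4, 5, 6}| = 6.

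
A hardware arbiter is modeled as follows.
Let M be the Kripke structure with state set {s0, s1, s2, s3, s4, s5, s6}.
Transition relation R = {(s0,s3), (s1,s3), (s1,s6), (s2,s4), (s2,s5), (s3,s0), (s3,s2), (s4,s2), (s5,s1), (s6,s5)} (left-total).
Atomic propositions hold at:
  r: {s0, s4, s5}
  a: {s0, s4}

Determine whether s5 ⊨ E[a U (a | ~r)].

No

Sat(~r) = {s1, s2, s3, s6}
Sat(a | ~r) = {s0, s1, s2, s3, s4, s6}
E[a U (a | ~r)]: least fixpoint, start Z0 = Sat((a | ~r)) = {s0, s1, s2, s3, s4, s6}, add states in Sat(a) with some successor in Z. Already a fixed point.
Sat(E[a U (a | ~r)]) = {s0, s1, s2, s3, s4, s6}
s5 ∉ Sat(E[a U (a | ~r)]) = {s0, s1, s2, s3, s4, s6}, so the formula does not hold at s5.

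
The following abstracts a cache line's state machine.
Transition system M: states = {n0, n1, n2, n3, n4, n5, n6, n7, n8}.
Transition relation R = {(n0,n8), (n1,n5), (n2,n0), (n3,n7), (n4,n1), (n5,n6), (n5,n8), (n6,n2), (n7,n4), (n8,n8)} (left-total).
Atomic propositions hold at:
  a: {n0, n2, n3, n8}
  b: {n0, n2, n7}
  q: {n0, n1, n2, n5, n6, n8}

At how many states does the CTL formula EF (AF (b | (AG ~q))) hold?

8

Sat(~q) = {n3, n4, n7}
AG ~q: greatest fixpoint, start Z0 = {n3, n4, n7}, keep only states in Sat with every successor in Z. Z1 = {n3, n7}; Z2 = {n3}; Z3 = ∅; fixed.
Sat(AG ~q) = ∅
Sat(b | (AG ~q)) = {n0, n2, n7}
AF (b | (AG ~q)): least fixpoint, start Z0 = {n0, n2, n7}, add states with every successor in Z. Z1 = {n0, n2, n3, n6, n7}; fixed.
Sat(AF (b | (AG ~q))) = {n0, n2, n3, n6, n7}
EF (AF (b | (AG ~q))): least fixpoint, start Z0 = {n0, n2, n3, n6, n7}, add states with some successor in Z. Z1 = {n0, n2, n3, n5, n6, n7}; Z2 = {n0, n1, n2, n3, n5, n6, n7}; Z3 = {n0, n1, n2, n3, n4, n5, n6, n7}; fixed.
Sat(EF (AF (b | (AG ~q)))) = {n0, n1, n2, n3, n4, n5, n6, n7}
|Sat(EF (AF (b | (AG ~q))))| = |{n0, n1, n2, n3, n4, n5, n6, n7}| = 8.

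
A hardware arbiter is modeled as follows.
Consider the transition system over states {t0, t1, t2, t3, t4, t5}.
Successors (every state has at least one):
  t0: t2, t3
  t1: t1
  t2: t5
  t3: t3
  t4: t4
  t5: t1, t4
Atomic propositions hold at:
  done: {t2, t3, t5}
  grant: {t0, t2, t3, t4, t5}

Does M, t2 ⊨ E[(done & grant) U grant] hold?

Yes

Sat(done & grant) = {t2, t3, t5}
E[(done & grant) U grant]: least fixpoint, start Z0 = Sat(grant) = {t0, t2, t3, t4, t5}, add states in Sat(done & grant) with some successor in Z. Already a fixed point.
Sat(E[(done & grant) U grant]) = {t0, t2, t3, t4, t5}
t2 ∈ Sat(E[(done & grant) U grant]) = {t0, t2, t3, t4, t5}, so the formula holds at t2.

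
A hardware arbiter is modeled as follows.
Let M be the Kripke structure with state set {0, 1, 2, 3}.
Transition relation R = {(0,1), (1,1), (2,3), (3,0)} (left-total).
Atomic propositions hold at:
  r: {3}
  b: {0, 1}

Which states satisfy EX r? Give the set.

Sat(EX r) = {s : some successor in {3}} = {2}

{2}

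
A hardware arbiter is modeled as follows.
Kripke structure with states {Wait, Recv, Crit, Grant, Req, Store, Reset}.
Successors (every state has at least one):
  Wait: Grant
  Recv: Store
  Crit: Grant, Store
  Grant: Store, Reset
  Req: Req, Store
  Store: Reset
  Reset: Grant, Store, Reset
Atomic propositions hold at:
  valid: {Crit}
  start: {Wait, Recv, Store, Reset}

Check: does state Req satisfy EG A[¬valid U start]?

Sat(¬valid) = {Wait, Recv, Grant, Req, Store, Reset}
A[¬valid U start]: least fixpoint, start Z0 = Sat(start) = {Wait, Recv, Store, Reset}, add states in Sat(¬valid) with every successor in Z. Z1 = {Wait, Recv, Grant, Store, Reset}; fixed.
Sat(A[¬valid U start]) = {Wait, Recv, Grant, Store, Reset}
EG A[¬valid U start]: greatest fixpoint, start Z0 = {Wait, Recv, Grant, Store, Reset}, keep only states in Sat with some successor in Z. Already a fixed point.
Sat(EG A[¬valid U start]) = {Wait, Recv, Grant, Store, Reset}
Req ∉ Sat(EG A[¬valid U start]) = {Wait, Recv, Grant, Store, Reset}, so the formula does not hold at Req.

No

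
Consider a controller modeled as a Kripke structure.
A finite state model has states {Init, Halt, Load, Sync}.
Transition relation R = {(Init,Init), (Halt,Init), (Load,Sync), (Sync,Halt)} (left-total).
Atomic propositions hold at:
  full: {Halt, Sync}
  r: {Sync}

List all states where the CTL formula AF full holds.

{Halt, Load, Sync}

AF full: least fixpoint, start Z0 = {Halt, Sync}, add states with every successor in Z. Z1 = {Halt, Load, Sync}; fixed.
Sat(AF full) = {Halt, Load, Sync}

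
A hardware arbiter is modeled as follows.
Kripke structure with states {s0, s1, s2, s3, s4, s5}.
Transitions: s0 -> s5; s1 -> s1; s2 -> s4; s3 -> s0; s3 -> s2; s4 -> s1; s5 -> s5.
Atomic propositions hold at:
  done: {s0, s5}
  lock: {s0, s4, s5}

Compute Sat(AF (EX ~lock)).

Sat(~lock) = {s1, s2, s3}
Sat(EX ~lock) = {s : some successor in {s1, s2, s3}} = {s1, s3, s4}
AF (EX ~lock): least fixpoint, start Z0 = {s1, s3, s4}, add states with every successor in Z. Z1 = {s1, s2, s3, s4}; fixed.
Sat(AF (EX ~lock)) = {s1, s2, s3, s4}

{s1, s2, s3, s4}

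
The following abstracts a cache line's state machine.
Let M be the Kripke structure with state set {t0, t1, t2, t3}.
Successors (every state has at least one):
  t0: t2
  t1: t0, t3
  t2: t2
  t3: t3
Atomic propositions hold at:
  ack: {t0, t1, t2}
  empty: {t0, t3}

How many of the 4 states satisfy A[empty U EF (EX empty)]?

Sat(EX empty) = {s : some successor in {t0, t3}} = {t1, t3}
EF (EX empty): least fixpoint, start Z0 = {t1, t3}, add states with some successor in Z. Already a fixed point.
Sat(EF (EX empty)) = {t1, t3}
A[empty U EF (EX empty)]: least fixpoint, start Z0 = Sat(EF (EX empty)) = {t1, t3}, add states in Sat(empty) with every successor in Z. Already a fixed point.
Sat(A[empty U EF (EX empty)]) = {t1, t3}
|Sat(A[empty U EF (EX empty)])| = |{t1, t3}| = 2.

2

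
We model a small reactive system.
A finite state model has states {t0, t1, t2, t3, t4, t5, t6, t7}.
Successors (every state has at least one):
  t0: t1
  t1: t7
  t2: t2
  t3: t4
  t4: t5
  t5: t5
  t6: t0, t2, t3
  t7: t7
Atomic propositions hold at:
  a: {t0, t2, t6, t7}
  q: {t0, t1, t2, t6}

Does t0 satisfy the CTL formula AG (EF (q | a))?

Sat(q | a) = {t0, t1, t2, t6, t7}
EF (q | a): least fixpoint, start Z0 = {t0, t1, t2, t6, t7}, add states with some successor in Z. Already a fixed point.
Sat(EF (q | a)) = {t0, t1, t2, t6, t7}
AG (EF (q | a)): greatest fixpoint, start Z0 = {t0, t1, t2, t6, t7}, keep only states in Sat with every successor in Z. Z1 = {t0, t1, t2, t7}; fixed.
Sat(AG (EF (q | a))) = {t0, t1, t2, t7}
t0 ∈ Sat(AG (EF (q | a))) = {t0, t1, t2, t7}, so the formula holds at t0.

Yes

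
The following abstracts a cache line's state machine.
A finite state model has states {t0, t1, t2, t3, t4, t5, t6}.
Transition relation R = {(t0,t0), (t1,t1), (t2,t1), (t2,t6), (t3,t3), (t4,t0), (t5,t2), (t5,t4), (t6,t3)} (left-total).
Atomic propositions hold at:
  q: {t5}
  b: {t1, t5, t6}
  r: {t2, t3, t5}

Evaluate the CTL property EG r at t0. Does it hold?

No

EG r: greatest fixpoint, start Z0 = {t2, t3, t5}, keep only states in Sat with some successor in Z. Z1 = {t3, t5}; Z2 = {t3}; fixed.
Sat(EG r) = {t3}
t0 ∉ Sat(EG r) = {t3}, so the formula does not hold at t0.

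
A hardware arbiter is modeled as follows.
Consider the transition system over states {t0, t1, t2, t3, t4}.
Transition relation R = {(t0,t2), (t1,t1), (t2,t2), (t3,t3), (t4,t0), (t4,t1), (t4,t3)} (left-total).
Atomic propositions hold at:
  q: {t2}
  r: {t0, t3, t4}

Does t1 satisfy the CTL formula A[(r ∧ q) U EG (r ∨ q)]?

Sat(r ∧ q) = ∅
Sat(r ∨ q) = {t0, t2, t3, t4}
EG (r ∨ q): greatest fixpoint, start Z0 = {t0, t2, t3, t4}, keep only states in Sat with some successor in Z. Already a fixed point.
Sat(EG (r ∨ q)) = {t0, t2, t3, t4}
A[(r ∧ q) U EG (r ∨ q)]: least fixpoint, start Z0 = Sat(EG (r ∨ q)) = {t0, t2, t3, t4}, add states in Sat(r ∧ q) with every successor in Z. Already a fixed point.
Sat(A[(r ∧ q) U EG (r ∨ q)]) = {t0, t2, t3, t4}
t1 ∉ Sat(A[(r ∧ q) U EG (r ∨ q)]) = {t0, t2, t3, t4}, so the formula does not hold at t1.

No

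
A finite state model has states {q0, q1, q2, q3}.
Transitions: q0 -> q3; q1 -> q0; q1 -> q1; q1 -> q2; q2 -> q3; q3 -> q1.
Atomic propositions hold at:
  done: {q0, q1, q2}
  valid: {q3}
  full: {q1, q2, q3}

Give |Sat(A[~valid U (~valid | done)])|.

Sat(~valid) = {q0, q1, q2}
Sat(~valid | done) = {q0, q1, q2}
A[~valid U (~valid | done)]: least fixpoint, start Z0 = Sat((~valid | done)) = {q0, q1, q2}, add states in Sat(~valid) with every successor in Z. Already a fixed point.
Sat(A[~valid U (~valid | done)]) = {q0, q1, q2}
|Sat(A[~valid U (~valid | done)])| = |{q0, q1, q2}| = 3.

3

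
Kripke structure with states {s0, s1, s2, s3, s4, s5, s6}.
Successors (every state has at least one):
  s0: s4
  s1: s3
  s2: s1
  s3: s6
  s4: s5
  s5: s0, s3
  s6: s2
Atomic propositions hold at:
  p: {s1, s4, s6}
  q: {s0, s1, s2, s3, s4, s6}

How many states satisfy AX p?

3

Sat(AX p) = {s : every successor in {s1, s4, s6}} = {s0, s2, s3}
|Sat(AX p)| = |{s0, s2, s3}| = 3.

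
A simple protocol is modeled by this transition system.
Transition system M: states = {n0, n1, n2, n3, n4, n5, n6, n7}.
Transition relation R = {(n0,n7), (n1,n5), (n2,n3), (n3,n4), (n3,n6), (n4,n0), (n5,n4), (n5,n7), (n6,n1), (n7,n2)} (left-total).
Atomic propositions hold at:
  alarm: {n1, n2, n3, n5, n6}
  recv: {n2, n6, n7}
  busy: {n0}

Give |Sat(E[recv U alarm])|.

6

E[recv U alarm]: least fixpoint, start Z0 = Sat(alarm) = {n1, n2, n3, n5, n6}, add states in Sat(recv) with some successor in Z. Z1 = {n1, n2, n3, n5, n6, n7}; fixed.
Sat(E[recv U alarm]) = {n1, n2, n3, n5, n6, n7}
|Sat(E[recv U alarm])| = |{n1, n2, n3, n5, n6, n7}| = 6.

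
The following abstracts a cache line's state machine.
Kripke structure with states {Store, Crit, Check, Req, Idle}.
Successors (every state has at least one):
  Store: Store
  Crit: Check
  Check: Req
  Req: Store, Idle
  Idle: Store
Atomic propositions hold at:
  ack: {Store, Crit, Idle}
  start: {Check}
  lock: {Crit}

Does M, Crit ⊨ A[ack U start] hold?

A[ack U start]: least fixpoint, start Z0 = Sat(start) = {Check}, add states in Sat(ack) with every successor in Z. Z1 = {Crit, Check}; fixed.
Sat(A[ack U start]) = {Crit, Check}
Crit ∈ Sat(A[ack U start]) = {Crit, Check}, so the formula holds at Crit.

Yes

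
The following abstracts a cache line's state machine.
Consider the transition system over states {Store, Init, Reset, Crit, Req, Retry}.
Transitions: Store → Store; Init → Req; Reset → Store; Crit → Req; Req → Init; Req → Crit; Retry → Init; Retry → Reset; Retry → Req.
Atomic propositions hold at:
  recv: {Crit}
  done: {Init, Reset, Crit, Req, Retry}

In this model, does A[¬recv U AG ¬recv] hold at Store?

Yes

Sat(¬recv) = {Store, Init, Reset, Req, Retry}
AG ¬recv: greatest fixpoint, start Z0 = {Store, Init, Reset, Req, Retry}, keep only states in Sat with every successor in Z. Z1 = {Store, Init, Reset, Retry}; Z2 = {Store, Reset}; fixed.
Sat(AG ¬recv) = {Store, Reset}
A[¬recv U AG ¬recv]: least fixpoint, start Z0 = Sat(AG ¬recv) = {Store, Reset}, add states in Sat(¬recv) with every successor in Z. Already a fixed point.
Sat(A[¬recv U AG ¬recv]) = {Store, Reset}
Store ∈ Sat(A[¬recv U AG ¬recv]) = {Store, Reset}, so the formula holds at Store.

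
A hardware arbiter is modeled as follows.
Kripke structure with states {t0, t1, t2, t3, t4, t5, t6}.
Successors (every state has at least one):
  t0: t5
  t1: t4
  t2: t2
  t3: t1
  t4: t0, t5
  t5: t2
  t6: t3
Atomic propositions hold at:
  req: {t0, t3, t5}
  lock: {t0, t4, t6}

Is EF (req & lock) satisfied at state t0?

Sat(req & lock) = {t0}
EF (req & lock): least fixpoint, start Z0 = {t0}, add states with some successor in Z. Z1 = {t0, t4}; Z2 = {t0, t1, t4}; Z3 = {t0, t1, t3, t4}; Z4 = {t0, t1, t3, t4, t6}; fixed.
Sat(EF (req & lock)) = {t0, t1, t3, t4, t6}
t0 ∈ Sat(EF (req & lock)) = {t0, t1, t3, t4, t6}, so the formula holds at t0.

Yes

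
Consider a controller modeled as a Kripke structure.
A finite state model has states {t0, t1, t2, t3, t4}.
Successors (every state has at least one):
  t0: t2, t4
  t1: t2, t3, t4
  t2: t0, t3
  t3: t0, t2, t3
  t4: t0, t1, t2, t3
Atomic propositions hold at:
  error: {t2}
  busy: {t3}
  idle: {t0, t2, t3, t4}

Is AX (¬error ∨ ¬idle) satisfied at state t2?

Yes

Sat(¬error) = {t0, t1, t3, t4}
Sat(¬idle) = {t1}
Sat(¬error ∨ ¬idle) = {t0, t1, t3, t4}
Sat(AX (¬error ∨ ¬idle)) = {s : every successor in {t0, t1, t3, t4}} = {t2}
t2 ∈ Sat(AX (¬error ∨ ¬idle)) = {t2}, so the formula holds at t2.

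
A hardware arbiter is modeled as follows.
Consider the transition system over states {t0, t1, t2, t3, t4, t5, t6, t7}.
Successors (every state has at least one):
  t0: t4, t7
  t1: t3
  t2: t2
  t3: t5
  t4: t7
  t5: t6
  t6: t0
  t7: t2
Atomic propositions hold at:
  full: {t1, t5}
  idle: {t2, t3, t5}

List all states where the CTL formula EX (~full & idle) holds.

Sat(~full) = {t0, t2, t3, t4, t6, t7}
Sat(~full & idle) = {t2, t3}
Sat(EX (~full & idle)) = {s : some successor in {t2, t3}} = {t1, t2, t7}

{t1, t2, t7}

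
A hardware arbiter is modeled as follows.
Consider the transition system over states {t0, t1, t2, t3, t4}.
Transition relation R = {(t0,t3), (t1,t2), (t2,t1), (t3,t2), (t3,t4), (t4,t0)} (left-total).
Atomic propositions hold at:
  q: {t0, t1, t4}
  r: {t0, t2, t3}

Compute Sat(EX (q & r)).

Sat(q & r) = {t0}
Sat(EX (q & r)) = {s : some successor in {t0}} = {t4}

{t4}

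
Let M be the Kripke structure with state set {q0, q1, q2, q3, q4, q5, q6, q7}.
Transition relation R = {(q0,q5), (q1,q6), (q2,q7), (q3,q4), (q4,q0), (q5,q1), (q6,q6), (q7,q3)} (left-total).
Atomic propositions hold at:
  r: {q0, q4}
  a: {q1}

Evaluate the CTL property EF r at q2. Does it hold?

Yes

EF r: least fixpoint, start Z0 = {q0, q4}, add states with some successor in Z. Z1 = {q0, q3, q4}; Z2 = {q0, q3, q4, q7}; Z3 = {q0, q2, q3, q4, q7}; fixed.
Sat(EF r) = {q0, q2, q3, q4, q7}
q2 ∈ Sat(EF r) = {q0, q2, q3, q4, q7}, so the formula holds at q2.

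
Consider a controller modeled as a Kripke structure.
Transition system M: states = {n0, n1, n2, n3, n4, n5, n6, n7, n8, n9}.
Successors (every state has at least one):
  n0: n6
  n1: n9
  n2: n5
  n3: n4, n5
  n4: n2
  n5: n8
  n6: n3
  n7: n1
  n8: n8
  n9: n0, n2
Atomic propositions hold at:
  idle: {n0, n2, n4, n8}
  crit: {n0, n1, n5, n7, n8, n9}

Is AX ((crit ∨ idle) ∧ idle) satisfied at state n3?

No

Sat(crit ∨ idle) = {n0, n1, n2, n4, n5, n7, n8, n9}
Sat((crit ∨ idle) ∧ idle) = {n0, n2, n4, n8}
Sat(AX ((crit ∨ idle) ∧ idle)) = {s : every successor in {n0, n2, n4, n8}} = {n4, n5, n8, n9}
n3 ∉ Sat(AX ((crit ∨ idle) ∧ idle)) = {n4, n5, n8, n9}, so the formula does not hold at n3.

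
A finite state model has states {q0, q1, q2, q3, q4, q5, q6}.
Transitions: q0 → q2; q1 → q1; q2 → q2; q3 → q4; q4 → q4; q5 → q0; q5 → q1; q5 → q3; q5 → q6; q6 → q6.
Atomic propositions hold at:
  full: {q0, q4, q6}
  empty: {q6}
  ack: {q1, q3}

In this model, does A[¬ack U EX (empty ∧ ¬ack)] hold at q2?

No

Sat(¬ack) = {q0, q2, q4, q5, q6}
Sat(empty ∧ ¬ack) = {q6}
Sat(EX (empty ∧ ¬ack)) = {s : some successor in {q6}} = {q5, q6}
A[¬ack U EX (empty ∧ ¬ack)]: least fixpoint, start Z0 = Sat(EX (empty ∧ ¬ack)) = {q5, q6}, add states in Sat(¬ack) with every successor in Z. Already a fixed point.
Sat(A[¬ack U EX (empty ∧ ¬ack)]) = {q5, q6}
q2 ∉ Sat(A[¬ack U EX (empty ∧ ¬ack)]) = {q5, q6}, so the formula does not hold at q2.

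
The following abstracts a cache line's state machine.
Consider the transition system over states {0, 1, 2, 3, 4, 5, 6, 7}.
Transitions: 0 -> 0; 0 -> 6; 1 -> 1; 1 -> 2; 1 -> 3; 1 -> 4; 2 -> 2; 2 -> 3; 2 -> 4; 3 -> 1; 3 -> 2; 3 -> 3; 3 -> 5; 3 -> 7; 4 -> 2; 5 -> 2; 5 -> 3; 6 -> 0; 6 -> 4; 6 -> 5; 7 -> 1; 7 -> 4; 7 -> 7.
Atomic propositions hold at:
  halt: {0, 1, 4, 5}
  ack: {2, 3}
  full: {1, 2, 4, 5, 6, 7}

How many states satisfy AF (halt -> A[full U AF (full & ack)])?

Sat(full & ack) = {2}
AF (full & ack): least fixpoint, start Z0 = {2}, add states with every successor in Z. Z1 = {2, 4}; fixed.
Sat(AF (full & ack)) = {2, 4}
A[full U AF (full & ack)]: least fixpoint, start Z0 = Sat(AF (full & ack)) = {2, 4}, add states in Sat(full) with every successor in Z. Already a fixed point.
Sat(A[full U AF (full & ack)]) = {2, 4}
Sat(halt -> A[full U AF (full & ack)]) = {2, 3, 4, 6, 7}
AF (halt -> A[full U AF (full & ack)]): least fixpoint, start Z0 = {2, 3, 4, 6, 7}, add states with every successor in Z. Z1 = {2, 3, 4, 5, 6, 7}; fixed.
Sat(AF (halt -> A[full U AF (full & ack)])) = {2, 3, 4, 5, 6, 7}
|Sat(AF (halt -> A[full U AF (full & ack)]))| = |{2, 3, 4, 5, 6, 7}| = 6.

6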